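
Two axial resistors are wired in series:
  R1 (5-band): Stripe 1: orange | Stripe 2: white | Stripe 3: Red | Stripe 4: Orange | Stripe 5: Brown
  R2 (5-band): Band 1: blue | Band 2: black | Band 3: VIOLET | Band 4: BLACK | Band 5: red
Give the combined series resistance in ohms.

R1: orange, white, red → 392; orange ×10^3 → 392000 Ω.
R2: blue, black, violet → 607; black ×1 → 607 Ω.
Series: 392000 + 607 = 392607 Ω.

392607 Ω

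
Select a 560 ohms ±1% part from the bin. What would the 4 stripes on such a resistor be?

green, blue, brown, brown

560 Ω = 56 × 10^1.
5 → green
6 → blue
Multiplier 10^1 → brown.
±1% tolerance → brown.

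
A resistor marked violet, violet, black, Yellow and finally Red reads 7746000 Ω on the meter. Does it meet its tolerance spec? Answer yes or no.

Violet → 7 (first significant figure)
Violet → 7 (second significant figure)
Black → 0 (third significant figure)
Yellow → ×10^4 multiplier
Red → ±2% tolerance
770 × 10000 = 7700000 Ω
Allowed range: 7546000 Ω to 7854000 Ω.
7746000 Ω lies inside that range.

yes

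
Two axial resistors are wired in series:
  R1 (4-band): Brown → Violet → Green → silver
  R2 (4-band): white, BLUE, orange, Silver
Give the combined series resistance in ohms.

1796000 Ω

R1: brown, violet → 17; green ×10^5 → 1700000 Ω.
R2: white, blue → 96; orange ×10^3 → 96000 Ω.
Series: 1700000 + 96000 = 1796000 Ω.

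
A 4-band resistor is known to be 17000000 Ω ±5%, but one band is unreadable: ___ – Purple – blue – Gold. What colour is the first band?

brown

17000000 Ω = 17 × 10^6.
The first band gives digit 1 of the significand, and 1 is brown.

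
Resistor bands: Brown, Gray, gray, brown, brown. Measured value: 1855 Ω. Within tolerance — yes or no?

no

Brown → 1 (first significant figure)
Grey → 8 (second significant figure)
Grey → 8 (third significant figure)
Brown → ×10 multiplier
Brown → ±1% tolerance
188 × 10 = 1880 Ω
Allowed range: 1861.2 Ω to 1898.8 Ω.
1855 Ω lies outside that range.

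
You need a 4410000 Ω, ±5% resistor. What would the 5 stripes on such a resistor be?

yellow, yellow, brown, yellow, gold

4410000 Ω = 441 × 10^4.
4 → yellow
4 → yellow
1 → brown
Multiplier 10^4 → yellow.
±5% tolerance → gold.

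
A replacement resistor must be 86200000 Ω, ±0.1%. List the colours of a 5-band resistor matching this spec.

86200000 Ω = 862 × 10^5.
8 → grey
6 → blue
2 → red
Multiplier 10^5 → green.
±0.1% tolerance → violet.

grey, blue, red, green, violet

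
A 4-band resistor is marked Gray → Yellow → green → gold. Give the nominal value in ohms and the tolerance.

Grey → 8 (first significant figure)
Yellow → 4 (second significant figure)
Green → ×10^5 multiplier
Gold → ±5% tolerance
84 × 100000 = 8400000 Ω

8400000 Ω ±5%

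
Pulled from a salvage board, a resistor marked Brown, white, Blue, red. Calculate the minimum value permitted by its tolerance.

18620000 Ω

Brown → 1 (first significant figure)
White → 9 (second significant figure)
Blue → ×10^6 multiplier
Red → ±2% tolerance
19 × 1000000 = 19000000 Ω
Minimum = 19000000 × (1 − 2/100) = 18620000 Ω.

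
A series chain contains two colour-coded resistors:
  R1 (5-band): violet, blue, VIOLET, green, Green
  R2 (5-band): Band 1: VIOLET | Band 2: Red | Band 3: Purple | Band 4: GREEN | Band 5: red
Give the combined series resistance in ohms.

149400000 Ω

R1: violet, blue, violet → 767; green ×10^5 → 76700000 Ω.
R2: violet, red, violet → 727; green ×10^5 → 72700000 Ω.
Series: 76700000 + 72700000 = 149400000 Ω.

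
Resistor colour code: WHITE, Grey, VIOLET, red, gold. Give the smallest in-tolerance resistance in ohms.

93765 Ω

White → 9 (first significant figure)
Grey → 8 (second significant figure)
Violet → 7 (third significant figure)
Red → ×10^2 multiplier
Gold → ±5% tolerance
987 × 100 = 98700 Ω
Smallest = 98700 × (1 − 5/100) = 93765 Ω.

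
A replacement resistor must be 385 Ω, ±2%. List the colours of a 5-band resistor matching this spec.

orange, grey, green, black, red

385 Ω = 385 × 10^0.
3 → orange
8 → grey
5 → green
Multiplier 10^0 → black.
±2% tolerance → red.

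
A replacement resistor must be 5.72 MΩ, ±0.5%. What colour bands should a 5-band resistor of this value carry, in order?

green, violet, red, yellow, green

5720000 Ω = 572 × 10^4.
5 → green
7 → violet
2 → red
Multiplier 10^4 → yellow.
±0.5% tolerance → green.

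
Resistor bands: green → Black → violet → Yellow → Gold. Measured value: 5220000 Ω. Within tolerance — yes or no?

yes

Green → 5 (first significant figure)
Black → 0 (second significant figure)
Violet → 7 (third significant figure)
Yellow → ×10^4 multiplier
Gold → ±5% tolerance
507 × 10000 = 5070000 Ω
Allowed range: 4816500 Ω to 5323500 Ω.
5220000 Ω lies inside that range.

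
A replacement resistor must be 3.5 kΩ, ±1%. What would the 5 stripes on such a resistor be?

orange, green, black, brown, brown

3500 Ω = 350 × 10^1.
3 → orange
5 → green
0 → black
Multiplier 10^1 → brown.
±1% tolerance → brown.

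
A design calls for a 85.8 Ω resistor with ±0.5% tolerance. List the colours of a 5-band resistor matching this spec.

85.8 Ω = 858 × 10^-1.
8 → grey
5 → green
8 → grey
Multiplier 10^-1 → gold.
±0.5% tolerance → green.

grey, green, grey, gold, green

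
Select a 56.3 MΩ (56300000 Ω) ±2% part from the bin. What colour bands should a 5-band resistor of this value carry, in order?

56300000 Ω = 563 × 10^5.
5 → green
6 → blue
3 → orange
Multiplier 10^5 → green.
±2% tolerance → red.

green, blue, orange, green, red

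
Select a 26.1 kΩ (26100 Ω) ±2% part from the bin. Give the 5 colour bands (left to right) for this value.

26100 Ω = 261 × 10^2.
2 → red
6 → blue
1 → brown
Multiplier 10^2 → red.
±2% tolerance → red.

red, blue, brown, red, red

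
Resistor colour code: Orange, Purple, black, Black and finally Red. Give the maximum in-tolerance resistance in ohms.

Orange → 3 (first significant figure)
Violet → 7 (second significant figure)
Black → 0 (third significant figure)
Black → ×1 multiplier
Red → ±2% tolerance
370 × 1 = 370 Ω
Maximum = 370 × (1 + 2/100) = 377.4 Ω.

377.4 Ω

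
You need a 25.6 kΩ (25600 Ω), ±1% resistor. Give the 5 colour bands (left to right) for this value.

25600 Ω = 256 × 10^2.
2 → red
5 → green
6 → blue
Multiplier 10^2 → red.
±1% tolerance → brown.

red, green, blue, red, brown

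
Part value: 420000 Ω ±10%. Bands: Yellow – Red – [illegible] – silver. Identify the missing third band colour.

yellow

420000 Ω = 42 × 10^4.
The third band is the multiplier, 10^4, which is yellow.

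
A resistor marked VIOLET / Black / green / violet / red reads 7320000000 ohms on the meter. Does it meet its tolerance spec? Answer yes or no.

no

Violet → 7 (first significant figure)
Black → 0 (second significant figure)
Green → 5 (third significant figure)
Violet → ×10^7 multiplier
Red → ±2% tolerance
705 × 10000000 = 7050000000 Ω
Allowed range: 6909000000 Ω to 7191000000 Ω.
7320000000 ohms lies outside that range.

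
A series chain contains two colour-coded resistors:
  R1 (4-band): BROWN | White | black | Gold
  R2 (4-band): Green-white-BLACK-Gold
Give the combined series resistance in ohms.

78 Ω

R1: brown, white → 19; black ×1 → 19 Ω.
R2: green, white → 59; black ×1 → 59 Ω.
Series: 19 + 59 = 78 Ω.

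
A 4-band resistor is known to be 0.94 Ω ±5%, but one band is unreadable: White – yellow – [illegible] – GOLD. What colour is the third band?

0.94 Ω = 94 × 10^-2.
The third band is the multiplier, 10^-2, which is silver.

silver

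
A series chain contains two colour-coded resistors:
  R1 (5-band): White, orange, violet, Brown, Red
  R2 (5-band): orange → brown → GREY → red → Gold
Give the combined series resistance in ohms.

41170 Ω

R1: white, orange, violet → 937; brown ×10 → 9370 Ω.
R2: orange, brown, grey → 318; red ×10^2 → 31800 Ω.
Series: 9370 + 31800 = 41170 Ω.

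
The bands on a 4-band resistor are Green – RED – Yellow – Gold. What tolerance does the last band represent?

The last band, gold, is the tolerance band.
Gold corresponds to ±5%.

±5%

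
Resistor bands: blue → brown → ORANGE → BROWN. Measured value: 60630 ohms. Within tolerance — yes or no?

yes

Blue → 6 (first significant figure)
Brown → 1 (second significant figure)
Orange → ×10^3 multiplier
Brown → ±1% tolerance
61 × 1000 = 61000 Ω
Allowed range: 60390 Ω to 61610 Ω.
60630 ohms lies inside that range.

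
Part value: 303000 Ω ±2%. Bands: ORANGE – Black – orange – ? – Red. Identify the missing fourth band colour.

orange

303000 Ω = 303 × 10^3.
The fourth band is the multiplier, 10^3, which is orange.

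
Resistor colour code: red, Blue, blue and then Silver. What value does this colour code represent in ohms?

Red → 2 (first significant figure)
Blue → 6 (second significant figure)
Blue → ×10^6 multiplier
26 × 1000000 = 26000000 Ω

26000000 Ω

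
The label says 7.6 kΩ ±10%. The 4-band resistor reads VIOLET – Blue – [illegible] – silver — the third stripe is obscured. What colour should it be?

7600 Ω = 76 × 10^2.
The third band is the multiplier, 10^2, which is red.

red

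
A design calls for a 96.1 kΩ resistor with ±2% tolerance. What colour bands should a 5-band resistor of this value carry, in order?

white, blue, brown, red, red

96100 Ω = 961 × 10^2.
9 → white
6 → blue
1 → brown
Multiplier 10^2 → red.
±2% tolerance → red.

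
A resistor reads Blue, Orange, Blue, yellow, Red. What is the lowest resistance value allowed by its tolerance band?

6232800 Ω

Blue → 6 (first significant figure)
Orange → 3 (second significant figure)
Blue → 6 (third significant figure)
Yellow → ×10^4 multiplier
Red → ±2% tolerance
636 × 10000 = 6360000 Ω
Lowest = 6360000 × (1 − 2/100) = 6232800 Ω.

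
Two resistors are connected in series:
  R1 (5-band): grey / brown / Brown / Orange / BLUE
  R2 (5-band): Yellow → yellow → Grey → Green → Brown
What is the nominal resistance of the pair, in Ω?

45611000 Ω

R1: grey, brown, brown → 811; orange ×10^3 → 811000 Ω.
R2: yellow, yellow, grey → 448; green ×10^5 → 44800000 Ω.
Series: 811000 + 44800000 = 45611000 Ω.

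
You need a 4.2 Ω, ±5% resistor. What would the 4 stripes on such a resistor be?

4.2 Ω = 42 × 10^-1.
4 → yellow
2 → red
Multiplier 10^-1 → gold.
±5% tolerance → gold.

yellow, red, gold, gold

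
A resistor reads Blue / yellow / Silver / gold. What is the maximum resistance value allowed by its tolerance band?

0.672 Ω

Blue → 6 (first significant figure)
Yellow → 4 (second significant figure)
Silver → ×0.01 multiplier
Gold → ±5% tolerance
64 × 0.01 = 0.64 Ω
Maximum = 0.64 × (1 + 5/100) = 0.672 Ω.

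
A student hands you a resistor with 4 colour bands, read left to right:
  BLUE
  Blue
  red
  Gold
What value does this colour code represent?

Blue → 6 (first significant figure)
Blue → 6 (second significant figure)
Red → ×10^2 multiplier
66 × 100 = 6600 Ω

6600 Ω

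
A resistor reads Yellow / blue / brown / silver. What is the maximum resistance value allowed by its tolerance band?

Yellow → 4 (first significant figure)
Blue → 6 (second significant figure)
Brown → ×10 multiplier
Silver → ±10% tolerance
46 × 10 = 460 Ω
Maximum = 460 × (1 + 10/100) = 506 Ω.

506 Ω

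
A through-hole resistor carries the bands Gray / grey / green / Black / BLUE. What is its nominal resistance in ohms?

885 Ω

Grey → 8 (first significant figure)
Grey → 8 (second significant figure)
Green → 5 (third significant figure)
Black → ×1 multiplier
885 × 1 = 885 Ω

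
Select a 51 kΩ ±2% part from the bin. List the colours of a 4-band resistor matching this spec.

51000 Ω = 51 × 10^3.
5 → green
1 → brown
Multiplier 10^3 → orange.
±2% tolerance → red.

green, brown, orange, red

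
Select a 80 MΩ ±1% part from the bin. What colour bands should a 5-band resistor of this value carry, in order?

grey, black, black, green, brown

80000000 Ω = 800 × 10^5.
8 → grey
0 → black
0 → black
Multiplier 10^5 → green.
±1% tolerance → brown.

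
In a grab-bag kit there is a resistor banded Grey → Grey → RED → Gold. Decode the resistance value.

8800 Ω

Grey → 8 (first significant figure)
Grey → 8 (second significant figure)
Red → ×10^2 multiplier
88 × 100 = 8800 Ω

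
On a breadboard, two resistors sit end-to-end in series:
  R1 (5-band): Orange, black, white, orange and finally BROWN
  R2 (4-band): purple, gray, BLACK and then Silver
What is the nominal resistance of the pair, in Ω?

R1: orange, black, white → 309; orange ×10^3 → 309000 Ω.
R2: violet, grey → 78; black ×1 → 78 Ω.
Series: 309000 + 78 = 309078 Ω.

309078 Ω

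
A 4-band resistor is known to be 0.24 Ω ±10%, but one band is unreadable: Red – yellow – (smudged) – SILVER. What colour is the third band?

0.24 Ω = 24 × 10^-2.
The third band is the multiplier, 10^-2, which is silver.

silver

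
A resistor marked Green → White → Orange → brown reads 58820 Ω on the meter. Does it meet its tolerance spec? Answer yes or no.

yes

Green → 5 (first significant figure)
White → 9 (second significant figure)
Orange → ×10^3 multiplier
Brown → ±1% tolerance
59 × 1000 = 59000 Ω
Allowed range: 58410 Ω to 59590 Ω.
58820 Ω lies inside that range.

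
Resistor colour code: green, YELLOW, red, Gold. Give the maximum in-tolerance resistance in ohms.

Green → 5 (first significant figure)
Yellow → 4 (second significant figure)
Red → ×10^2 multiplier
Gold → ±5% tolerance
54 × 100 = 5400 Ω
Maximum = 5400 × (1 + 5/100) = 5670 Ω.

5670 Ω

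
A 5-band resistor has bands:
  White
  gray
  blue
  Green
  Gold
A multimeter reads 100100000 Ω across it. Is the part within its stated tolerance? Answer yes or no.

White → 9 (first significant figure)
Grey → 8 (second significant figure)
Blue → 6 (third significant figure)
Green → ×10^5 multiplier
Gold → ±5% tolerance
986 × 100000 = 98600000 Ω
Allowed range: 93670000 Ω to 103530000 Ω.
100100000 Ω lies inside that range.

yes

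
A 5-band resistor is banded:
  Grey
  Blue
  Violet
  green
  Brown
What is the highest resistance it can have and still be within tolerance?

87567000 Ω

Grey → 8 (first significant figure)
Blue → 6 (second significant figure)
Violet → 7 (third significant figure)
Green → ×10^5 multiplier
Brown → ±1% tolerance
867 × 100000 = 86700000 Ω
Highest = 86700000 × (1 + 1/100) = 87567000 Ω.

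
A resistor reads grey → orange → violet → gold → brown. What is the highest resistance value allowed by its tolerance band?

84.537 Ω

Grey → 8 (first significant figure)
Orange → 3 (second significant figure)
Violet → 7 (third significant figure)
Gold → ×0.1 multiplier
Brown → ±1% tolerance
837 × 0.1 = 83.7 Ω
Highest = 83.7 × (1 + 1/100) = 84.537 Ω.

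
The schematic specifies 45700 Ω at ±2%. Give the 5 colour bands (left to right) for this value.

45700 Ω = 457 × 10^2.
4 → yellow
5 → green
7 → violet
Multiplier 10^2 → red.
±2% tolerance → red.

yellow, green, violet, red, red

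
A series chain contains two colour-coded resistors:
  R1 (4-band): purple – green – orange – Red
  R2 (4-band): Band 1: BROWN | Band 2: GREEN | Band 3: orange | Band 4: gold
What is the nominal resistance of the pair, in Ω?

90000 Ω

R1: violet, green → 75; orange ×10^3 → 75000 Ω.
R2: brown, green → 15; orange ×10^3 → 15000 Ω.
Series: 75000 + 15000 = 90000 Ω.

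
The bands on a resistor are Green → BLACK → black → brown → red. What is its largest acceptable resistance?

Green → 5 (first significant figure)
Black → 0 (second significant figure)
Black → 0 (third significant figure)
Brown → ×10 multiplier
Red → ±2% tolerance
500 × 10 = 5000 Ω
Largest = 5000 × (1 + 2/100) = 5100 Ω.

5100 Ω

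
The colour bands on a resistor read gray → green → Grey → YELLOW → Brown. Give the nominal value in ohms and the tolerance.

8580000 Ω ±1%

Grey → 8 (first significant figure)
Green → 5 (second significant figure)
Grey → 8 (third significant figure)
Yellow → ×10^4 multiplier
Brown → ±1% tolerance
858 × 10000 = 8580000 Ω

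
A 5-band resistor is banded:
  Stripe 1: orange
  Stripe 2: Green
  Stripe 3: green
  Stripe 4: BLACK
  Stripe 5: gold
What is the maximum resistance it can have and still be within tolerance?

Orange → 3 (first significant figure)
Green → 5 (second significant figure)
Green → 5 (third significant figure)
Black → ×1 multiplier
Gold → ±5% tolerance
355 × 1 = 355 Ω
Maximum = 355 × (1 + 5/100) = 372.75 Ω.

372.75 Ω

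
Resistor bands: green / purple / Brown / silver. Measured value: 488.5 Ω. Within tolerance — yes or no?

no

Green → 5 (first significant figure)
Violet → 7 (second significant figure)
Brown → ×10 multiplier
Silver → ±10% tolerance
57 × 10 = 570 Ω
Allowed range: 513 Ω to 627 Ω.
488.5 Ω lies outside that range.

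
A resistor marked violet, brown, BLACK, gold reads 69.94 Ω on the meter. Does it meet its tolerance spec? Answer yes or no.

Violet → 7 (first significant figure)
Brown → 1 (second significant figure)
Black → ×1 multiplier
Gold → ±5% tolerance
71 × 1 = 71 Ω
Allowed range: 67.45 Ω to 74.55 Ω.
69.94 Ω lies inside that range.

yes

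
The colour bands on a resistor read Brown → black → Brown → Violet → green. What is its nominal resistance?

1010000000 Ω

Brown → 1 (first significant figure)
Black → 0 (second significant figure)
Brown → 1 (third significant figure)
Violet → ×10^7 multiplier
101 × 10000000 = 1010000000 Ω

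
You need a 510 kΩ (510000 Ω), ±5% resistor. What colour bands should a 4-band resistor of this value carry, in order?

green, brown, yellow, gold

510000 Ω = 51 × 10^4.
5 → green
1 → brown
Multiplier 10^4 → yellow.
±5% tolerance → gold.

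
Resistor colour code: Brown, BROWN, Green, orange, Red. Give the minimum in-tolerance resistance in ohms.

Brown → 1 (first significant figure)
Brown → 1 (second significant figure)
Green → 5 (third significant figure)
Orange → ×10^3 multiplier
Red → ±2% tolerance
115 × 1000 = 115000 Ω
Minimum = 115000 × (1 − 2/100) = 112700 Ω.

112700 Ω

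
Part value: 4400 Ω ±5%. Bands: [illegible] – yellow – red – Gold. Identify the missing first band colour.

4400 Ω = 44 × 10^2.
The first band gives digit 4 of the significand, and 4 is yellow.

yellow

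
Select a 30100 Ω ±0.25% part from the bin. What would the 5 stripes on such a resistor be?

orange, black, brown, red, blue

30100 Ω = 301 × 10^2.
3 → orange
0 → black
1 → brown
Multiplier 10^2 → red.
±0.25% tolerance → blue.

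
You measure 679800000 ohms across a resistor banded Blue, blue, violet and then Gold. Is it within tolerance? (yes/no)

yes

Blue → 6 (first significant figure)
Blue → 6 (second significant figure)
Violet → ×10^7 multiplier
Gold → ±5% tolerance
66 × 10000000 = 660000000 Ω
Allowed range: 627000000 Ω to 693000000 Ω.
679800000 ohms lies inside that range.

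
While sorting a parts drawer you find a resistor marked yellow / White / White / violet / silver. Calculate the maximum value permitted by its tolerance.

5489000000 Ω

Yellow → 4 (first significant figure)
White → 9 (second significant figure)
White → 9 (third significant figure)
Violet → ×10^7 multiplier
Silver → ±10% tolerance
499 × 10000000 = 4990000000 Ω
Maximum = 4990000000 × (1 + 10/100) = 5489000000 Ω.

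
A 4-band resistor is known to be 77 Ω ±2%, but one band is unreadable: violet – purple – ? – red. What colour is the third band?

77 Ω = 77 × 10^0.
The third band is the multiplier, 10^0, which is black.

black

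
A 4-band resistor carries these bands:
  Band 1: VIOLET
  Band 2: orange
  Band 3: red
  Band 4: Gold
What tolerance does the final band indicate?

The last band, gold, is the tolerance band.
Gold corresponds to ±5%.

±5%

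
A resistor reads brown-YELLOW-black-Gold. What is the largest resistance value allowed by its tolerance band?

14.7 Ω

Brown → 1 (first significant figure)
Yellow → 4 (second significant figure)
Black → ×1 multiplier
Gold → ±5% tolerance
14 × 1 = 14 Ω
Largest = 14 × (1 + 5/100) = 14.7 Ω.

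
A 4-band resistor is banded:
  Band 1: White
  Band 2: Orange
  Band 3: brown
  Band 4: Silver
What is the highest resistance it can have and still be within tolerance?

1023 Ω

White → 9 (first significant figure)
Orange → 3 (second significant figure)
Brown → ×10 multiplier
Silver → ±10% tolerance
93 × 10 = 930 Ω
Highest = 930 × (1 + 10/100) = 1023 Ω.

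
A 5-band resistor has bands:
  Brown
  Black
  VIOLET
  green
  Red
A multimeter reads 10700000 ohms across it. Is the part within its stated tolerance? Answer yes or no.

yes

Brown → 1 (first significant figure)
Black → 0 (second significant figure)
Violet → 7 (third significant figure)
Green → ×10^5 multiplier
Red → ±2% tolerance
107 × 100000 = 10700000 Ω
Allowed range: 10486000 Ω to 10914000 Ω.
10700000 ohms lies inside that range.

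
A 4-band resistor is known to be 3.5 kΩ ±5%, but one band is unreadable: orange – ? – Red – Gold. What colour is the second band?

3500 Ω = 35 × 10^2.
The second band gives digit 5 of the significand, and 5 is green.

green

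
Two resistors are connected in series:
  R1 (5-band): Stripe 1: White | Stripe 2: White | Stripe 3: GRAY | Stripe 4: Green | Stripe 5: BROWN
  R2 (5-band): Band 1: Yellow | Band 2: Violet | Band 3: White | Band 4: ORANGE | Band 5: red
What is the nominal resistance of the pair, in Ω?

R1: white, white, grey → 998; green ×10^5 → 99800000 Ω.
R2: yellow, violet, white → 479; orange ×10^3 → 479000 Ω.
Series: 99800000 + 479000 = 100279000 Ω.

100279000 Ω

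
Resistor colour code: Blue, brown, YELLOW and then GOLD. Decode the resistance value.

Blue → 6 (first significant figure)
Brown → 1 (second significant figure)
Yellow → ×10^4 multiplier
61 × 10000 = 610000 Ω

610000 Ω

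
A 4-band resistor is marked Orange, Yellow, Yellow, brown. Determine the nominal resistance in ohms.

Orange → 3 (first significant figure)
Yellow → 4 (second significant figure)
Yellow → ×10^4 multiplier
34 × 10000 = 340000 Ω

340000 Ω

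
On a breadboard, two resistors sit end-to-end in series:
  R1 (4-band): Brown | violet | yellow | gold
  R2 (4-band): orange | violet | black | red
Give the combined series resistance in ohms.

R1: brown, violet → 17; yellow ×10^4 → 170000 Ω.
R2: orange, violet → 37; black ×1 → 37 Ω.
Series: 170000 + 37 = 170037 Ω.

170037 Ω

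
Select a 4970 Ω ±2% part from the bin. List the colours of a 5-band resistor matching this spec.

4970 Ω = 497 × 10^1.
4 → yellow
9 → white
7 → violet
Multiplier 10^1 → brown.
±2% tolerance → red.

yellow, white, violet, brown, red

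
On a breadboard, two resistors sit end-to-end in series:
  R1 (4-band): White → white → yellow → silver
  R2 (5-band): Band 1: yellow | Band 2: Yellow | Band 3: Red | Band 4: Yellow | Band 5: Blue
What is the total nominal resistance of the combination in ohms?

5410000 Ω

R1: white, white → 99; yellow ×10^4 → 990000 Ω.
R2: yellow, yellow, red → 442; yellow ×10^4 → 4420000 Ω.
Series: 990000 + 4420000 = 5410000 Ω.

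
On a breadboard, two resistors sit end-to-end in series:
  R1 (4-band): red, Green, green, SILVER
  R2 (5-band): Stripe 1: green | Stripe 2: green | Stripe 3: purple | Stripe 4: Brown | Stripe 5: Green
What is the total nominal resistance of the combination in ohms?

R1: red, green → 25; green ×10^5 → 2500000 Ω.
R2: green, green, violet → 557; brown ×10 → 5570 Ω.
Series: 2500000 + 5570 = 2505570 Ω.

2505570 Ω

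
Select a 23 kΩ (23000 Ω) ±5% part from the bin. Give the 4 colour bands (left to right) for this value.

23000 Ω = 23 × 10^3.
2 → red
3 → orange
Multiplier 10^3 → orange.
±5% tolerance → gold.

red, orange, orange, gold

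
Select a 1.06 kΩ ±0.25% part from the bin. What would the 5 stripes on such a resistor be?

brown, black, blue, brown, blue

1060 Ω = 106 × 10^1.
1 → brown
0 → black
6 → blue
Multiplier 10^1 → brown.
±0.25% tolerance → blue.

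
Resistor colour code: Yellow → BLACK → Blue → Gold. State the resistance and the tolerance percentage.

40000000 Ω ±5%

Yellow → 4 (first significant figure)
Black → 0 (second significant figure)
Blue → ×10^6 multiplier
Gold → ±5% tolerance
40 × 1000000 = 40000000 Ω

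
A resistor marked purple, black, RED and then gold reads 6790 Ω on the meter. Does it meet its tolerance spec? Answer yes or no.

Violet → 7 (first significant figure)
Black → 0 (second significant figure)
Red → ×10^2 multiplier
Gold → ±5% tolerance
70 × 100 = 7000 Ω
Allowed range: 6650 Ω to 7350 Ω.
6790 Ω lies inside that range.

yes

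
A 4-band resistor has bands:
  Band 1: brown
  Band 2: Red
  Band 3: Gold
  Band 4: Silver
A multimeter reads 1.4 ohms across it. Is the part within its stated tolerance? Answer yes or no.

no

Brown → 1 (first significant figure)
Red → 2 (second significant figure)
Gold → ×0.1 multiplier
Silver → ±10% tolerance
12 × 0.1 = 1.2 Ω
Allowed range: 1.08 Ω to 1.32 Ω.
1.4 ohms lies outside that range.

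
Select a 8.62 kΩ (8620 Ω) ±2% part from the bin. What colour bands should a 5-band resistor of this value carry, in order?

8620 Ω = 862 × 10^1.
8 → grey
6 → blue
2 → red
Multiplier 10^1 → brown.
±2% tolerance → red.

grey, blue, red, brown, red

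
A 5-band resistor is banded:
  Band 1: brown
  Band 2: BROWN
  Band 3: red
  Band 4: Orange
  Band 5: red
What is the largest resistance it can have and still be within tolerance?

Brown → 1 (first significant figure)
Brown → 1 (second significant figure)
Red → 2 (third significant figure)
Orange → ×10^3 multiplier
Red → ±2% tolerance
112 × 1000 = 112000 Ω
Largest = 112000 × (1 + 2/100) = 114240 Ω.

114240 Ω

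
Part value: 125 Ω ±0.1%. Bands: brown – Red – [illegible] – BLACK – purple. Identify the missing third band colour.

green

125 Ω = 125 × 10^0.
The third band gives digit 5 of the significand, and 5 is green.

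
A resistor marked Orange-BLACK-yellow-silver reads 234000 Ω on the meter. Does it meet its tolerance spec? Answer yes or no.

Orange → 3 (first significant figure)
Black → 0 (second significant figure)
Yellow → ×10^4 multiplier
Silver → ±10% tolerance
30 × 10000 = 300000 Ω
Allowed range: 270000 Ω to 330000 Ω.
234000 Ω lies outside that range.

no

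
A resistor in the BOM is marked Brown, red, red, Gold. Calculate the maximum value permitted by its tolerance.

Brown → 1 (first significant figure)
Red → 2 (second significant figure)
Red → ×10^2 multiplier
Gold → ±5% tolerance
12 × 100 = 1200 Ω
Maximum = 1200 × (1 + 5/100) = 1260 Ω.

1260 Ω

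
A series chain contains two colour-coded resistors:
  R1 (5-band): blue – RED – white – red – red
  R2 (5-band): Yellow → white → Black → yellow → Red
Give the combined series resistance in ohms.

R1: blue, red, white → 629; red ×10^2 → 62900 Ω.
R2: yellow, white, black → 490; yellow ×10^4 → 4900000 Ω.
Series: 62900 + 4900000 = 4962900 Ω.

4962900 Ω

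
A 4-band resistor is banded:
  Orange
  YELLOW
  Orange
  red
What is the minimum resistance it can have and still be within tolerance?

Orange → 3 (first significant figure)
Yellow → 4 (second significant figure)
Orange → ×10^3 multiplier
Red → ±2% tolerance
34 × 1000 = 34000 Ω
Minimum = 34000 × (1 − 2/100) = 33320 Ω.

33320 Ω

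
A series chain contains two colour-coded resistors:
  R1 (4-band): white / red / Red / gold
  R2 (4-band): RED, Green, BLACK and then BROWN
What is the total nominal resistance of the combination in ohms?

R1: white, red → 92; red ×10^2 → 9200 Ω.
R2: red, green → 25; black ×1 → 25 Ω.
Series: 9200 + 25 = 9225 Ω.

9225 Ω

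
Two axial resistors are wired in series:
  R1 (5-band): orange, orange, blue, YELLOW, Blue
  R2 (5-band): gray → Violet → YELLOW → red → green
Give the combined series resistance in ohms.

R1: orange, orange, blue → 336; yellow ×10^4 → 3360000 Ω.
R2: grey, violet, yellow → 874; red ×10^2 → 87400 Ω.
Series: 3360000 + 87400 = 3447400 Ω.

3447400 Ω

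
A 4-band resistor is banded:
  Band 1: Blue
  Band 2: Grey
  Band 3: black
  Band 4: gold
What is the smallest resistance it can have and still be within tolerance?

64.6 Ω

Blue → 6 (first significant figure)
Grey → 8 (second significant figure)
Black → ×1 multiplier
Gold → ±5% tolerance
68 × 1 = 68 Ω
Smallest = 68 × (1 − 5/100) = 64.6 Ω.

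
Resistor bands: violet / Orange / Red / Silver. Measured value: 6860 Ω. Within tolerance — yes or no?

Violet → 7 (first significant figure)
Orange → 3 (second significant figure)
Red → ×10^2 multiplier
Silver → ±10% tolerance
73 × 100 = 7300 Ω
Allowed range: 6570 Ω to 8030 Ω.
6860 Ω lies inside that range.

yes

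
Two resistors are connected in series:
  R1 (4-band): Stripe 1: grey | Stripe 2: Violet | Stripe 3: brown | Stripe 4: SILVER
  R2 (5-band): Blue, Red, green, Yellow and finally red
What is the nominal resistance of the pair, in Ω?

6250870 Ω

R1: grey, violet → 87; brown ×10 → 870 Ω.
R2: blue, red, green → 625; yellow ×10^4 → 6250000 Ω.
Series: 870 + 6250000 = 6250870 Ω.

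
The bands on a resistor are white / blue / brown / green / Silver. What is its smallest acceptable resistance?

White → 9 (first significant figure)
Blue → 6 (second significant figure)
Brown → 1 (third significant figure)
Green → ×10^5 multiplier
Silver → ±10% tolerance
961 × 100000 = 96100000 Ω
Smallest = 96100000 × (1 − 10/100) = 86490000 Ω.

86490000 Ω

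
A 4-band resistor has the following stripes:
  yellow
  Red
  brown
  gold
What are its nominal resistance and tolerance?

420 Ω ±5%

Yellow → 4 (first significant figure)
Red → 2 (second significant figure)
Brown → ×10 multiplier
Gold → ±5% tolerance
42 × 10 = 420 Ω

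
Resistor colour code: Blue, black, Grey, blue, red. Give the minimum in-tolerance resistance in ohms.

Blue → 6 (first significant figure)
Black → 0 (second significant figure)
Grey → 8 (third significant figure)
Blue → ×10^6 multiplier
Red → ±2% tolerance
608 × 1000000 = 608000000 Ω
Minimum = 608000000 × (1 − 2/100) = 595840000 Ω.

595840000 Ω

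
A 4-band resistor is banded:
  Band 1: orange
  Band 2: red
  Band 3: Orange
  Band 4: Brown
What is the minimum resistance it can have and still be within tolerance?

31680 Ω

Orange → 3 (first significant figure)
Red → 2 (second significant figure)
Orange → ×10^3 multiplier
Brown → ±1% tolerance
32 × 1000 = 32000 Ω
Minimum = 32000 × (1 − 1/100) = 31680 Ω.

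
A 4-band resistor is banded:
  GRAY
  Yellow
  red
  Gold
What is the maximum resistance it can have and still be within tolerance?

Grey → 8 (first significant figure)
Yellow → 4 (second significant figure)
Red → ×10^2 multiplier
Gold → ±5% tolerance
84 × 100 = 8400 Ω
Maximum = 8400 × (1 + 5/100) = 8820 Ω.

8820 Ω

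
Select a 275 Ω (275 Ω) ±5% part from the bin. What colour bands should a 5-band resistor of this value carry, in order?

red, violet, green, black, gold

275 Ω = 275 × 10^0.
2 → red
7 → violet
5 → green
Multiplier 10^0 → black.
±5% tolerance → gold.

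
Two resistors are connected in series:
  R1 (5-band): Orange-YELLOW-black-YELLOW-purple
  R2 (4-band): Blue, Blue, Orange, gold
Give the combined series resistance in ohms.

R1: orange, yellow, black → 340; yellow ×10^4 → 3400000 Ω.
R2: blue, blue → 66; orange ×10^3 → 66000 Ω.
Series: 3400000 + 66000 = 3466000 Ω.

3466000 Ω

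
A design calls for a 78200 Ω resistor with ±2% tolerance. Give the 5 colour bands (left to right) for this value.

violet, grey, red, red, red

78200 Ω = 782 × 10^2.
7 → violet
8 → grey
2 → red
Multiplier 10^2 → red.
±2% tolerance → red.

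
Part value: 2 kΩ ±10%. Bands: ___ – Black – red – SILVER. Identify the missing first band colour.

red

2000 Ω = 20 × 10^2.
The first band gives digit 2 of the significand, and 2 is red.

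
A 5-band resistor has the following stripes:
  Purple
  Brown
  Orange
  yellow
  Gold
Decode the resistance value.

7130000 Ω

Violet → 7 (first significant figure)
Brown → 1 (second significant figure)
Orange → 3 (third significant figure)
Yellow → ×10^4 multiplier
713 × 10000 = 7130000 Ω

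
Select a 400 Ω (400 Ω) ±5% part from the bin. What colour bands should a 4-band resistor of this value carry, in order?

400 Ω = 40 × 10^1.
4 → yellow
0 → black
Multiplier 10^1 → brown.
±5% tolerance → gold.

yellow, black, brown, gold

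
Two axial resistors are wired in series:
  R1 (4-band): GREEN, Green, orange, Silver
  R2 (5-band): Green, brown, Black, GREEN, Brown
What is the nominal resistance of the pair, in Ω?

R1: green, green → 55; orange ×10^3 → 55000 Ω.
R2: green, brown, black → 510; green ×10^5 → 51000000 Ω.
Series: 55000 + 51000000 = 51055000 Ω.

51055000 Ω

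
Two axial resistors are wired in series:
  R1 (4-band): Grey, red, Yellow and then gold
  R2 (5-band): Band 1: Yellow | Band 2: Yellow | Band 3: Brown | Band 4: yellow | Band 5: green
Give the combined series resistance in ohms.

R1: grey, red → 82; yellow ×10^4 → 820000 Ω.
R2: yellow, yellow, brown → 441; yellow ×10^4 → 4410000 Ω.
Series: 820000 + 4410000 = 5230000 Ω.

5230000 Ω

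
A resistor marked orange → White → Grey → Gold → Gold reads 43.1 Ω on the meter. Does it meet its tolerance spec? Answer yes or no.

Orange → 3 (first significant figure)
White → 9 (second significant figure)
Grey → 8 (third significant figure)
Gold → ×0.1 multiplier
Gold → ±5% tolerance
398 × 0.1 = 39.8 Ω
Allowed range: 37.81 Ω to 41.79 Ω.
43.1 Ω lies outside that range.

no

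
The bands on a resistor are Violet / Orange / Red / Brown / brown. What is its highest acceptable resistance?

Violet → 7 (first significant figure)
Orange → 3 (second significant figure)
Red → 2 (third significant figure)
Brown → ×10 multiplier
Brown → ±1% tolerance
732 × 10 = 7320 Ω
Highest = 7320 × (1 + 1/100) = 7393.2 Ω.

7393.2 Ω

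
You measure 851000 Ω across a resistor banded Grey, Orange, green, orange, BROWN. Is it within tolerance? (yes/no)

Grey → 8 (first significant figure)
Orange → 3 (second significant figure)
Green → 5 (third significant figure)
Orange → ×10^3 multiplier
Brown → ±1% tolerance
835 × 1000 = 835000 Ω
Allowed range: 826650 Ω to 843350 Ω.
851000 Ω lies outside that range.

no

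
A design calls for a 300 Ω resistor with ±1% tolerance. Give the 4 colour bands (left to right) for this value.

orange, black, brown, brown

300 Ω = 30 × 10^1.
3 → orange
0 → black
Multiplier 10^1 → brown.
±1% tolerance → brown.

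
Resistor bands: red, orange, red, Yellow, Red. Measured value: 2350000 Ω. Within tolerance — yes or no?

Red → 2 (first significant figure)
Orange → 3 (second significant figure)
Red → 2 (third significant figure)
Yellow → ×10^4 multiplier
Red → ±2% tolerance
232 × 10000 = 2320000 Ω
Allowed range: 2273600 Ω to 2366400 Ω.
2350000 Ω lies inside that range.

yes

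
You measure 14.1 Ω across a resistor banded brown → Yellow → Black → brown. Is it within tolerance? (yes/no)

yes

Brown → 1 (first significant figure)
Yellow → 4 (second significant figure)
Black → ×1 multiplier
Brown → ±1% tolerance
14 × 1 = 14 Ω
Allowed range: 13.86 Ω to 14.14 Ω.
14.1 Ω lies inside that range.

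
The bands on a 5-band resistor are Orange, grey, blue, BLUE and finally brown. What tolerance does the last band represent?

The last band, brown, is the tolerance band.
Brown corresponds to ±1%.

±1%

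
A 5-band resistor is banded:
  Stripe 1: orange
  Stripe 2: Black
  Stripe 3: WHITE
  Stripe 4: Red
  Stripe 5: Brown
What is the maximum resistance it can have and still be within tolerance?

31209 Ω

Orange → 3 (first significant figure)
Black → 0 (second significant figure)
White → 9 (third significant figure)
Red → ×10^2 multiplier
Brown → ±1% tolerance
309 × 100 = 30900 Ω
Maximum = 30900 × (1 + 1/100) = 31209 Ω.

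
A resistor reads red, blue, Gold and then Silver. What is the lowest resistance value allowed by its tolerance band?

2.34 Ω

Red → 2 (first significant figure)
Blue → 6 (second significant figure)
Gold → ×0.1 multiplier
Silver → ±10% tolerance
26 × 0.1 = 2.6 Ω
Lowest = 2.6 × (1 − 10/100) = 2.34 Ω.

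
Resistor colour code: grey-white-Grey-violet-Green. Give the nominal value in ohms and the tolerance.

Grey → 8 (first significant figure)
White → 9 (second significant figure)
Grey → 8 (third significant figure)
Violet → ×10^7 multiplier
Green → ±0.5% tolerance
898 × 10000000 = 8980000000 Ω

8980000000 Ω ±0.5%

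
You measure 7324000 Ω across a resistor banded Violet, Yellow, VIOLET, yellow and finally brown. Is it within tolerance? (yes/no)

no

Violet → 7 (first significant figure)
Yellow → 4 (second significant figure)
Violet → 7 (third significant figure)
Yellow → ×10^4 multiplier
Brown → ±1% tolerance
747 × 10000 = 7470000 Ω
Allowed range: 7395300 Ω to 7544700 Ω.
7324000 Ω lies outside that range.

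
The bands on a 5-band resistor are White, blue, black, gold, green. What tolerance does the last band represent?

The last band, green, is the tolerance band.
Green corresponds to ±0.5%.

±0.5%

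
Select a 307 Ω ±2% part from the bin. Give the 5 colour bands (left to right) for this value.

307 Ω = 307 × 10^0.
3 → orange
0 → black
7 → violet
Multiplier 10^0 → black.
±2% tolerance → red.

orange, black, violet, black, red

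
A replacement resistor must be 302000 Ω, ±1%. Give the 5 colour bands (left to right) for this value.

orange, black, red, orange, brown

302000 Ω = 302 × 10^3.
3 → orange
0 → black
2 → red
Multiplier 10^3 → orange.
±1% tolerance → brown.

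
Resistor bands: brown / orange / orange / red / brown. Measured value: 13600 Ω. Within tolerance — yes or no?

no

Brown → 1 (first significant figure)
Orange → 3 (second significant figure)
Orange → 3 (third significant figure)
Red → ×10^2 multiplier
Brown → ±1% tolerance
133 × 100 = 13300 Ω
Allowed range: 13167 Ω to 13433 Ω.
13600 Ω lies outside that range.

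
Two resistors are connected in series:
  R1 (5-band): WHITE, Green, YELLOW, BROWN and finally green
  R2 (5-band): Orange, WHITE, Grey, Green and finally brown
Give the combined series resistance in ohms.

39809540 Ω

R1: white, green, yellow → 954; brown ×10 → 9540 Ω.
R2: orange, white, grey → 398; green ×10^5 → 39800000 Ω.
Series: 9540 + 39800000 = 39809540 Ω.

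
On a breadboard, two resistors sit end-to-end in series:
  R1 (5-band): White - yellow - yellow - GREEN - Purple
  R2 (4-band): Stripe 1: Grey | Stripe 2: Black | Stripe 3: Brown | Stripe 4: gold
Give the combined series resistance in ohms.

94400800 Ω

R1: white, yellow, yellow → 944; green ×10^5 → 94400000 Ω.
R2: grey, black → 80; brown ×10 → 800 Ω.
Series: 94400000 + 800 = 94400800 Ω.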